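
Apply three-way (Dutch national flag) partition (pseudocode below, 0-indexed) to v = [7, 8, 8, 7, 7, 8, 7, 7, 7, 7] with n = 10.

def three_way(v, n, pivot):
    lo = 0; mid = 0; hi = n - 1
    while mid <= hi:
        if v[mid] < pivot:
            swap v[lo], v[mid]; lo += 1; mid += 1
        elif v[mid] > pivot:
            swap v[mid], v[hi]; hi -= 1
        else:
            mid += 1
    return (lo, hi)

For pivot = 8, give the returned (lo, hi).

lo=0 mid=0 hi=9
7<8: swap(0,0), lo=1 mid=1 ⇒ [7, 8, 8, 7, 7, 8, 7, 7, 7, 7]
8=8: mid=2
8=8: mid=3
7<8: swap(1,3), lo=2 mid=4 ⇒ [7, 7, 8, 8, 7, 8, 7, 7, 7, 7]
7<8: swap(2,4), lo=3 mid=5 ⇒ [7, 7, 7, 8, 8, 8, 7, 7, 7, 7]
8=8: mid=6
7<8: swap(3,6), lo=4 mid=7 ⇒ [7, 7, 7, 7, 8, 8, 8, 7, 7, 7]
7<8: swap(4,7), lo=5 mid=8 ⇒ [7, 7, 7, 7, 7, 8, 8, 8, 7, 7]
7<8: swap(5,8), lo=6 mid=9 ⇒ [7, 7, 7, 7, 7, 7, 8, 8, 8, 7]
7<8: swap(6,9), lo=7 mid=10 ⇒ [7, 7, 7, 7, 7, 7, 7, 8, 8, 8]
done. lo=7 hi=9; v=[7, 7, 7, 7, 7, 7, 7, 8, 8, 8]

(7, 9)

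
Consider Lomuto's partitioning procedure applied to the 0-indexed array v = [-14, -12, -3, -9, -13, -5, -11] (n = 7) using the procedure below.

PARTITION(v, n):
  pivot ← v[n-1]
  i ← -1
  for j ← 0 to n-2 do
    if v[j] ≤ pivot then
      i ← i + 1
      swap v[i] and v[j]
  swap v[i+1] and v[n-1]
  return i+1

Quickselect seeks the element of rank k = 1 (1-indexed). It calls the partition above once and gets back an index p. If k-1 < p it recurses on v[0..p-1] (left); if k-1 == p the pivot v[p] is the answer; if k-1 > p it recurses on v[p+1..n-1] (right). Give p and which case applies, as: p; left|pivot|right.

pivot = v[6] = -11; i = -1
j=0: v[0]=-14 ≤ -11 → i=0, swap v[0],v[0] (no change) → [-14, -12, -3, -9, -13, -5, -11]
j=1: v[1]=-12 ≤ -11 → i=1, swap v[1],v[1] (no change) → [-14, -12, -3, -9, -13, -5, -11]
j=2: v[2]=-3 > -11 → no swap
j=3: v[3]=-9 > -11 → no swap
j=4: v[4]=-13 ≤ -11 → i=2, swap v[2],v[4] → [-14, -12, -13, -9, -3, -5, -11]
j=5: v[5]=-5 > -11 → no swap
final swap v[3],v[6] → [-14, -12, -13, -11, -3, -5, -9]; return 3
p = 3; k-1 = 0 < 3 ⇒ left

3; left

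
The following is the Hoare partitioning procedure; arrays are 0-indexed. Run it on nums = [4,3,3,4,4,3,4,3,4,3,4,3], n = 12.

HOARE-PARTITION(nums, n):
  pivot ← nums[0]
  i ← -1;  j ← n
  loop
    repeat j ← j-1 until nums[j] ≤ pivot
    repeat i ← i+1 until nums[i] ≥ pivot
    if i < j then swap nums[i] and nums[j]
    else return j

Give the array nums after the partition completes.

[3,3,3,4,3,3,4,3,4,4,4,4]

pivot = nums[0] = 4; i = -1, j = 12
j→11 (nums[11]=3≤4), i→0 (nums[0]=4≥4); i<j, swap → [3,3,3,4,4,3,4,3,4,3,4,4]
j→10 (nums[10]=4≤4), i→3 (nums[3]=4≥4); i<j, swap → [3,3,3,4,4,3,4,3,4,3,4,4]
j→9 (nums[9]=3≤4), i→4 (nums[4]=4≥4); i<j, swap → [3,3,3,4,3,3,4,3,4,4,4,4]
j→8 (nums[8]=4≤4), i→6 (nums[6]=4≥4); i<j, swap → [3,3,3,4,3,3,4,3,4,4,4,4]
j→7, i→8; i≥j, return j=7. nums = [3,3,3,4,3,3,4,3,4,4,4,4]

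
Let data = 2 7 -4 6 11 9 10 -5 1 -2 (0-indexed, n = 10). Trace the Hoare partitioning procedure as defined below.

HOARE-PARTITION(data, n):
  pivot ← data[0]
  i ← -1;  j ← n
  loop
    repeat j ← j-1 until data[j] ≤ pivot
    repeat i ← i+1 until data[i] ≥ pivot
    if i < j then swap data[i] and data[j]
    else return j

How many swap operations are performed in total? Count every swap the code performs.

3

pivot=2
j stops at 9 (-2), i stops at 0 (2); swap ⇒ -2 7 -4 6 11 9 10 -5 1 2
j stops at 8 (1), i stops at 1 (7); swap ⇒ -2 1 -4 6 11 9 10 -5 7 2
j stops at 7 (-5), i stops at 3 (6); swap ⇒ -2 1 -4 -5 11 9 10 6 7 2
j stops at 3, i stops at 4; i≥j ⇒ return 3. data=-2 1 -4 -5 11 9 10 6 7 2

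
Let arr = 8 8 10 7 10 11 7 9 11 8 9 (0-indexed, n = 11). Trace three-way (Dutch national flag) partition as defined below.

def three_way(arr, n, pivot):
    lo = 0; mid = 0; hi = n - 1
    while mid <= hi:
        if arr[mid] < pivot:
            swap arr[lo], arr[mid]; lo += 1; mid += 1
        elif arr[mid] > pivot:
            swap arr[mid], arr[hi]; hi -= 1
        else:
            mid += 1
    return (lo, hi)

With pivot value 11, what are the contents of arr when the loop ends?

8 8 10 7 10 7 9 8 9 11 11

pivot = 11; lo=0, mid=0, hi=10
arr[mid]=8<11: swap arr[0],arr[0]; lo=1,mid=1 → 8 8 10 7 10 11 7 9 11 8 9
arr[mid]=8<11: swap arr[1],arr[1]; lo=2,mid=2 → 8 8 10 7 10 11 7 9 11 8 9
arr[mid]=10<11: swap arr[2],arr[2]; lo=3,mid=3 → 8 8 10 7 10 11 7 9 11 8 9
arr[mid]=7<11: swap arr[3],arr[3]; lo=4,mid=4 → 8 8 10 7 10 11 7 9 11 8 9
arr[mid]=10<11: swap arr[4],arr[4]; lo=5,mid=5 → 8 8 10 7 10 11 7 9 11 8 9
arr[mid]=11=11: mid=6
arr[mid]=7<11: swap arr[5],arr[6]; lo=6,mid=7 → 8 8 10 7 10 7 11 9 11 8 9
arr[mid]=9<11: swap arr[6],arr[7]; lo=7,mid=8 → 8 8 10 7 10 7 9 11 11 8 9
arr[mid]=11=11: mid=9
arr[mid]=8<11: swap arr[7],arr[9]; lo=8,mid=10 → 8 8 10 7 10 7 9 8 11 11 9
arr[mid]=9<11: swap arr[8],arr[10]; lo=9,mid=11 → 8 8 10 7 10 7 9 8 9 11 11
end: lo=9, hi=10; arr = 8 8 10 7 10 7 9 8 9 11 11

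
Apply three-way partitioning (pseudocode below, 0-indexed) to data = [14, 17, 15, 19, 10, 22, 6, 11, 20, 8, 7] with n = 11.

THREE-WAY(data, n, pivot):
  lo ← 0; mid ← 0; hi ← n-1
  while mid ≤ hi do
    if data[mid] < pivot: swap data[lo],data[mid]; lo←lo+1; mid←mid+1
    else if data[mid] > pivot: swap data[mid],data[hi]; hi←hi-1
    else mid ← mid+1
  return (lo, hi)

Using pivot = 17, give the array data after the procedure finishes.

lo=0 mid=0 hi=10
14<17: swap(0,0), lo=1 mid=1 ⇒ [14, 17, 15, 19, 10, 22, 6, 11, 20, 8, 7]
17=17: mid=2
15<17: swap(1,2), lo=2 mid=3 ⇒ [14, 15, 17, 19, 10, 22, 6, 11, 20, 8, 7]
19>17: swap(3,10), hi=9 ⇒ [14, 15, 17, 7, 10, 22, 6, 11, 20, 8, 19]
7<17: swap(2,3), lo=3 mid=4 ⇒ [14, 15, 7, 17, 10, 22, 6, 11, 20, 8, 19]
10<17: swap(3,4), lo=4 mid=5 ⇒ [14, 15, 7, 10, 17, 22, 6, 11, 20, 8, 19]
22>17: swap(5,9), hi=8 ⇒ [14, 15, 7, 10, 17, 8, 6, 11, 20, 22, 19]
8<17: swap(4,5), lo=5 mid=6 ⇒ [14, 15, 7, 10, 8, 17, 6, 11, 20, 22, 19]
6<17: swap(5,6), lo=6 mid=7 ⇒ [14, 15, 7, 10, 8, 6, 17, 11, 20, 22, 19]
11<17: swap(6,7), lo=7 mid=8 ⇒ [14, 15, 7, 10, 8, 6, 11, 17, 20, 22, 19]
20>17: swap(8,8), hi=7 ⇒ [14, 15, 7, 10, 8, 6, 11, 17, 20, 22, 19]
done. lo=7 hi=7; data=[14, 15, 7, 10, 8, 6, 11, 17, 20, 22, 19]

[14, 15, 7, 10, 8, 6, 11, 17, 20, 22, 19]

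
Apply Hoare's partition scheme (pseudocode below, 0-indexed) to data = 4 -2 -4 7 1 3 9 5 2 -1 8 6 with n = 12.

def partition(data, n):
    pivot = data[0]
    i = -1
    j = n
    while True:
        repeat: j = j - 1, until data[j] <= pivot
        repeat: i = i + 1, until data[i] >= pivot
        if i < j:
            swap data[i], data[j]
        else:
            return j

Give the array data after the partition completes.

pivot=4
j stops at 9 (-1), i stops at 0 (4); swap ⇒ -1 -2 -4 7 1 3 9 5 2 4 8 6
j stops at 8 (2), i stops at 3 (7); swap ⇒ -1 -2 -4 2 1 3 9 5 7 4 8 6
j stops at 5, i stops at 6; i≥j ⇒ return 5. data=-1 -2 -4 2 1 3 9 5 7 4 8 6

-1 -2 -4 2 1 3 9 5 7 4 8 6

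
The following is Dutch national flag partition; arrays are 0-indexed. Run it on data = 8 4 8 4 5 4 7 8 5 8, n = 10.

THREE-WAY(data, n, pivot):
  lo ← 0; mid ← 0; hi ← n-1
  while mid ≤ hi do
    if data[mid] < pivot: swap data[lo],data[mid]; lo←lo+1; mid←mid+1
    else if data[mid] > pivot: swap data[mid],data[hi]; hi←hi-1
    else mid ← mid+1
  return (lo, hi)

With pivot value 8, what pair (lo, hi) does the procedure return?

(6, 9)

lo=0 mid=0 hi=9
8=8: mid=1
4<8: swap(0,1), lo=1 mid=2 ⇒ 4 8 8 4 5 4 7 8 5 8
8=8: mid=3
4<8: swap(1,3), lo=2 mid=4 ⇒ 4 4 8 8 5 4 7 8 5 8
5<8: swap(2,4), lo=3 mid=5 ⇒ 4 4 5 8 8 4 7 8 5 8
4<8: swap(3,5), lo=4 mid=6 ⇒ 4 4 5 4 8 8 7 8 5 8
7<8: swap(4,6), lo=5 mid=7 ⇒ 4 4 5 4 7 8 8 8 5 8
8=8: mid=8
5<8: swap(5,8), lo=6 mid=9 ⇒ 4 4 5 4 7 5 8 8 8 8
8=8: mid=10
done. lo=6 hi=9; data=4 4 5 4 7 5 8 8 8 8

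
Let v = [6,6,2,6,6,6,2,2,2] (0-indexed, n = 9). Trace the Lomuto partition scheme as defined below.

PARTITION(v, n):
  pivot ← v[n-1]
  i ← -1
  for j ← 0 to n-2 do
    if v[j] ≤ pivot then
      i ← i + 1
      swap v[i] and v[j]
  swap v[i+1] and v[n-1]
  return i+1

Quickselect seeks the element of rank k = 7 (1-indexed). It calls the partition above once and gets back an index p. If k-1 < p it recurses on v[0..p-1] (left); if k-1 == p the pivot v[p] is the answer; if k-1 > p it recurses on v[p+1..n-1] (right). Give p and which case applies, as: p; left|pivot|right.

3; right

pivot = v[8] = 2; i = -1
j=0: v[0]=6 > 2 → no swap
j=1: v[1]=6 > 2 → no swap
j=2: v[2]=2 ≤ 2 → i=0, swap v[0],v[2] → [2,6,6,6,6,6,2,2,2]
j=3: v[3]=6 > 2 → no swap
j=4: v[4]=6 > 2 → no swap
j=5: v[5]=6 > 2 → no swap
j=6: v[6]=2 ≤ 2 → i=1, swap v[1],v[6] → [2,2,6,6,6,6,6,2,2]
j=7: v[7]=2 ≤ 2 → i=2, swap v[2],v[7] → [2,2,2,6,6,6,6,6,2]
final swap v[3],v[8] → [2,2,2,2,6,6,6,6,6]; return 3
p = 3; k-1 = 6 > 3 ⇒ right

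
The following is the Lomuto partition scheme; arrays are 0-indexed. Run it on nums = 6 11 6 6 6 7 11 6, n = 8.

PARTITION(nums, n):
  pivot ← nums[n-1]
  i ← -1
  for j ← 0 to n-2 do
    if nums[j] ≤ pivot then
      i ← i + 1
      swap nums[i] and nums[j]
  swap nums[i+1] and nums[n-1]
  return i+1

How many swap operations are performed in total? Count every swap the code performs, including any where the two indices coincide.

pivot = nums[7] = 6; i = -1
j=0: nums[0]=6 ≤ 6 → i=0, swap nums[0],nums[0] (no change) → 6 11 6 6 6 7 11 6
j=1: nums[1]=11 > 6 → no swap
j=2: nums[2]=6 ≤ 6 → i=1, swap nums[1],nums[2] → 6 6 11 6 6 7 11 6
j=3: nums[3]=6 ≤ 6 → i=2, swap nums[2],nums[3] → 6 6 6 11 6 7 11 6
j=4: nums[4]=6 ≤ 6 → i=3, swap nums[3],nums[4] → 6 6 6 6 11 7 11 6
j=5: nums[5]=7 > 6 → no swap
j=6: nums[6]=11 > 6 → no swap
final swap nums[4],nums[7] → 6 6 6 6 6 7 11 11; return 4

5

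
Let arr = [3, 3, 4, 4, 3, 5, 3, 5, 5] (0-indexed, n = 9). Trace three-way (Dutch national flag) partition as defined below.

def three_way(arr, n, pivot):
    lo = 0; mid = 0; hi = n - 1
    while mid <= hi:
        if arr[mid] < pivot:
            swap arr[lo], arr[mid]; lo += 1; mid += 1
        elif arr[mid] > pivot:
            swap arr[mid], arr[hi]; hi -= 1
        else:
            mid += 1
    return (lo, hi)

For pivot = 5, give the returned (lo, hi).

pivot = 5; lo=0, mid=0, hi=8
arr[mid]=3<5: swap arr[0],arr[0]; lo=1,mid=1 → [3, 3, 4, 4, 3, 5, 3, 5, 5]
arr[mid]=3<5: swap arr[1],arr[1]; lo=2,mid=2 → [3, 3, 4, 4, 3, 5, 3, 5, 5]
arr[mid]=4<5: swap arr[2],arr[2]; lo=3,mid=3 → [3, 3, 4, 4, 3, 5, 3, 5, 5]
arr[mid]=4<5: swap arr[3],arr[3]; lo=4,mid=4 → [3, 3, 4, 4, 3, 5, 3, 5, 5]
arr[mid]=3<5: swap arr[4],arr[4]; lo=5,mid=5 → [3, 3, 4, 4, 3, 5, 3, 5, 5]
arr[mid]=5=5: mid=6
arr[mid]=3<5: swap arr[5],arr[6]; lo=6,mid=7 → [3, 3, 4, 4, 3, 3, 5, 5, 5]
arr[mid]=5=5: mid=8
arr[mid]=5=5: mid=9
end: lo=6, hi=8; arr = [3, 3, 4, 4, 3, 3, 5, 5, 5]

(6, 8)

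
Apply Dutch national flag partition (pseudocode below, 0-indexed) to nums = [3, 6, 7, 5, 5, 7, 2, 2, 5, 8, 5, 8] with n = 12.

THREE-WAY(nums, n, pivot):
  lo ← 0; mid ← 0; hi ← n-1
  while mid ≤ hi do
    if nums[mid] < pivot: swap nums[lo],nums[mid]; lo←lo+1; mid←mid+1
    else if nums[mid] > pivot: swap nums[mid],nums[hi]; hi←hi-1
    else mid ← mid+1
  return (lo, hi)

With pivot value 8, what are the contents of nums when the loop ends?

lo=0 mid=0 hi=11
3<8: swap(0,0), lo=1 mid=1 ⇒ [3, 6, 7, 5, 5, 7, 2, 2, 5, 8, 5, 8]
6<8: swap(1,1), lo=2 mid=2 ⇒ [3, 6, 7, 5, 5, 7, 2, 2, 5, 8, 5, 8]
7<8: swap(2,2), lo=3 mid=3 ⇒ [3, 6, 7, 5, 5, 7, 2, 2, 5, 8, 5, 8]
5<8: swap(3,3), lo=4 mid=4 ⇒ [3, 6, 7, 5, 5, 7, 2, 2, 5, 8, 5, 8]
5<8: swap(4,4), lo=5 mid=5 ⇒ [3, 6, 7, 5, 5, 7, 2, 2, 5, 8, 5, 8]
7<8: swap(5,5), lo=6 mid=6 ⇒ [3, 6, 7, 5, 5, 7, 2, 2, 5, 8, 5, 8]
2<8: swap(6,6), lo=7 mid=7 ⇒ [3, 6, 7, 5, 5, 7, 2, 2, 5, 8, 5, 8]
2<8: swap(7,7), lo=8 mid=8 ⇒ [3, 6, 7, 5, 5, 7, 2, 2, 5, 8, 5, 8]
5<8: swap(8,8), lo=9 mid=9 ⇒ [3, 6, 7, 5, 5, 7, 2, 2, 5, 8, 5, 8]
8=8: mid=10
5<8: swap(9,10), lo=10 mid=11 ⇒ [3, 6, 7, 5, 5, 7, 2, 2, 5, 5, 8, 8]
8=8: mid=12
done. lo=10 hi=11; nums=[3, 6, 7, 5, 5, 7, 2, 2, 5, 5, 8, 8]

[3, 6, 7, 5, 5, 7, 2, 2, 5, 5, 8, 8]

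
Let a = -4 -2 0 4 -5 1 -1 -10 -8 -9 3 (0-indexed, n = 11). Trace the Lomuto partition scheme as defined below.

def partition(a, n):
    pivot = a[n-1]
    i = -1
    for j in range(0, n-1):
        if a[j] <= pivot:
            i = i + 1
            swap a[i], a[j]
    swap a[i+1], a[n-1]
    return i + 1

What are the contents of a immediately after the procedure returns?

pivot = a[10] = 3; i = -1
j=0: a[0]=-4 ≤ 3 → i=0, swap a[0],a[0] (no change) → -4 -2 0 4 -5 1 -1 -10 -8 -9 3
j=1: a[1]=-2 ≤ 3 → i=1, swap a[1],a[1] (no change) → -4 -2 0 4 -5 1 -1 -10 -8 -9 3
j=2: a[2]=0 ≤ 3 → i=2, swap a[2],a[2] (no change) → -4 -2 0 4 -5 1 -1 -10 -8 -9 3
j=3: a[3]=4 > 3 → no swap
j=4: a[4]=-5 ≤ 3 → i=3, swap a[3],a[4] → -4 -2 0 -5 4 1 -1 -10 -8 -9 3
j=5: a[5]=1 ≤ 3 → i=4, swap a[4],a[5] → -4 -2 0 -5 1 4 -1 -10 -8 -9 3
j=6: a[6]=-1 ≤ 3 → i=5, swap a[5],a[6] → -4 -2 0 -5 1 -1 4 -10 -8 -9 3
j=7: a[7]=-10 ≤ 3 → i=6, swap a[6],a[7] → -4 -2 0 -5 1 -1 -10 4 -8 -9 3
j=8: a[8]=-8 ≤ 3 → i=7, swap a[7],a[8] → -4 -2 0 -5 1 -1 -10 -8 4 -9 3
j=9: a[9]=-9 ≤ 3 → i=8, swap a[8],a[9] → -4 -2 0 -5 1 -1 -10 -8 -9 4 3
final swap a[9],a[10] → -4 -2 0 -5 1 -1 -10 -8 -9 3 4; return 9

-4 -2 0 -5 1 -1 -10 -8 -9 3 4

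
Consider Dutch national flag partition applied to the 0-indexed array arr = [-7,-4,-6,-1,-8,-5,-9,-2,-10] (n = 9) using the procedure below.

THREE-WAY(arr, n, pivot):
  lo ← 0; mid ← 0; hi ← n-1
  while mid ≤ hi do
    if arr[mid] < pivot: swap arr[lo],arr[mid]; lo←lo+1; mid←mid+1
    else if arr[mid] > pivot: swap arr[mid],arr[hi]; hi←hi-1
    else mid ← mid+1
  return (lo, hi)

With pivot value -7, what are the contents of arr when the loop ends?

[-10,-9,-8,-7,-5,-1,-2,-6,-4]

lo=0 mid=0 hi=8
-7=-7: mid=1
-4>-7: swap(1,8), hi=7 ⇒ [-7,-10,-6,-1,-8,-5,-9,-2,-4]
-10<-7: swap(0,1), lo=1 mid=2 ⇒ [-10,-7,-6,-1,-8,-5,-9,-2,-4]
-6>-7: swap(2,7), hi=6 ⇒ [-10,-7,-2,-1,-8,-5,-9,-6,-4]
-2>-7: swap(2,6), hi=5 ⇒ [-10,-7,-9,-1,-8,-5,-2,-6,-4]
-9<-7: swap(1,2), lo=2 mid=3 ⇒ [-10,-9,-7,-1,-8,-5,-2,-6,-4]
-1>-7: swap(3,5), hi=4 ⇒ [-10,-9,-7,-5,-8,-1,-2,-6,-4]
-5>-7: swap(3,4), hi=3 ⇒ [-10,-9,-7,-8,-5,-1,-2,-6,-4]
-8<-7: swap(2,3), lo=3 mid=4 ⇒ [-10,-9,-8,-7,-5,-1,-2,-6,-4]
done. lo=3 hi=3; arr=[-10,-9,-8,-7,-5,-1,-2,-6,-4]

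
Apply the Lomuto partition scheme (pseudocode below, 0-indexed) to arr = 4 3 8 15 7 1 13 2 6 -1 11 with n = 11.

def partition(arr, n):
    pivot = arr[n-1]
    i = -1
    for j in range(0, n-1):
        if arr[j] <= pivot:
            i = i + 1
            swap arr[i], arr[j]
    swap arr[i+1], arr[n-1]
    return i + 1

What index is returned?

pivot = arr[10] = 11; i = -1
j=0: arr[0]=4 ≤ 11 → i=0, swap arr[0],arr[0] (no change) → 4 3 8 15 7 1 13 2 6 -1 11
j=1: arr[1]=3 ≤ 11 → i=1, swap arr[1],arr[1] (no change) → 4 3 8 15 7 1 13 2 6 -1 11
j=2: arr[2]=8 ≤ 11 → i=2, swap arr[2],arr[2] (no change) → 4 3 8 15 7 1 13 2 6 -1 11
j=3: arr[3]=15 > 11 → no swap
j=4: arr[4]=7 ≤ 11 → i=3, swap arr[3],arr[4] → 4 3 8 7 15 1 13 2 6 -1 11
j=5: arr[5]=1 ≤ 11 → i=4, swap arr[4],arr[5] → 4 3 8 7 1 15 13 2 6 -1 11
j=6: arr[6]=13 > 11 → no swap
j=7: arr[7]=2 ≤ 11 → i=5, swap arr[5],arr[7] → 4 3 8 7 1 2 13 15 6 -1 11
j=8: arr[8]=6 ≤ 11 → i=6, swap arr[6],arr[8] → 4 3 8 7 1 2 6 15 13 -1 11
j=9: arr[9]=-1 ≤ 11 → i=7, swap arr[7],arr[9] → 4 3 8 7 1 2 6 -1 13 15 11
final swap arr[8],arr[10] → 4 3 8 7 1 2 6 -1 11 15 13; return 8

8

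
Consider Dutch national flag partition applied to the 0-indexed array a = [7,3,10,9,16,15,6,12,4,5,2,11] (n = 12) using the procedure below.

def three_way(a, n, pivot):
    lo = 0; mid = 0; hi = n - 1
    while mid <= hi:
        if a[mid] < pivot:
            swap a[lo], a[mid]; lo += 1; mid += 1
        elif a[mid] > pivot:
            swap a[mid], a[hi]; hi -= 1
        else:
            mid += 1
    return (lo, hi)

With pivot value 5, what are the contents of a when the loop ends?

[2,3,4,5,15,6,12,16,9,10,11,7]

pivot = 5; lo=0, mid=0, hi=11
a[mid]=7>5: swap a[0],a[11]; hi=10 → [11,3,10,9,16,15,6,12,4,5,2,7]
a[mid]=11>5: swap a[0],a[10]; hi=9 → [2,3,10,9,16,15,6,12,4,5,11,7]
a[mid]=2<5: swap a[0],a[0]; lo=1,mid=1 → [2,3,10,9,16,15,6,12,4,5,11,7]
a[mid]=3<5: swap a[1],a[1]; lo=2,mid=2 → [2,3,10,9,16,15,6,12,4,5,11,7]
a[mid]=10>5: swap a[2],a[9]; hi=8 → [2,3,5,9,16,15,6,12,4,10,11,7]
a[mid]=5=5: mid=3
a[mid]=9>5: swap a[3],a[8]; hi=7 → [2,3,5,4,16,15,6,12,9,10,11,7]
a[mid]=4<5: swap a[2],a[3]; lo=3,mid=4 → [2,3,4,5,16,15,6,12,9,10,11,7]
a[mid]=16>5: swap a[4],a[7]; hi=6 → [2,3,4,5,12,15,6,16,9,10,11,7]
a[mid]=12>5: swap a[4],a[6]; hi=5 → [2,3,4,5,6,15,12,16,9,10,11,7]
a[mid]=6>5: swap a[4],a[5]; hi=4 → [2,3,4,5,15,6,12,16,9,10,11,7]
a[mid]=15>5: swap a[4],a[4]; hi=3 → [2,3,4,5,15,6,12,16,9,10,11,7]
end: lo=3, hi=3; a = [2,3,4,5,15,6,12,16,9,10,11,7]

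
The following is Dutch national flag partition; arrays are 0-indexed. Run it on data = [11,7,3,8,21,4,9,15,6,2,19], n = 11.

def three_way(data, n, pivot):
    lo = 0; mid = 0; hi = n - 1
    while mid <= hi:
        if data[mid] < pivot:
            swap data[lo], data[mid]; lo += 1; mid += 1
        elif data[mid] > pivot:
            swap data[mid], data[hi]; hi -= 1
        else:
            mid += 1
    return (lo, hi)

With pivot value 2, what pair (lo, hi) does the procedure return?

(0, 0)

pivot = 2; lo=0, mid=0, hi=10
data[mid]=11>2: swap data[0],data[10]; hi=9 → [19,7,3,8,21,4,9,15,6,2,11]
data[mid]=19>2: swap data[0],data[9]; hi=8 → [2,7,3,8,21,4,9,15,6,19,11]
data[mid]=2=2: mid=1
data[mid]=7>2: swap data[1],data[8]; hi=7 → [2,6,3,8,21,4,9,15,7,19,11]
data[mid]=6>2: swap data[1],data[7]; hi=6 → [2,15,3,8,21,4,9,6,7,19,11]
data[mid]=15>2: swap data[1],data[6]; hi=5 → [2,9,3,8,21,4,15,6,7,19,11]
data[mid]=9>2: swap data[1],data[5]; hi=4 → [2,4,3,8,21,9,15,6,7,19,11]
data[mid]=4>2: swap data[1],data[4]; hi=3 → [2,21,3,8,4,9,15,6,7,19,11]
data[mid]=21>2: swap data[1],data[3]; hi=2 → [2,8,3,21,4,9,15,6,7,19,11]
data[mid]=8>2: swap data[1],data[2]; hi=1 → [2,3,8,21,4,9,15,6,7,19,11]
data[mid]=3>2: swap data[1],data[1]; hi=0 → [2,3,8,21,4,9,15,6,7,19,11]
end: lo=0, hi=0; data = [2,3,8,21,4,9,15,6,7,19,11]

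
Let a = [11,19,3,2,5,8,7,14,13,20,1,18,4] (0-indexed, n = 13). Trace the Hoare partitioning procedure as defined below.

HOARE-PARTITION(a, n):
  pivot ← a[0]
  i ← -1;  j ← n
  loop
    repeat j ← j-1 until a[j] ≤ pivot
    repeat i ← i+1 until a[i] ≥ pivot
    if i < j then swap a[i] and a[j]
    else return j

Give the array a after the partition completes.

[4,1,3,2,5,8,7,14,13,20,19,18,11]

pivot = a[0] = 11; i = -1, j = 13
j→12 (a[12]=4≤11), i→0 (a[0]=11≥11); i<j, swap → [4,19,3,2,5,8,7,14,13,20,1,18,11]
j→10 (a[10]=1≤11), i→1 (a[1]=19≥11); i<j, swap → [4,1,3,2,5,8,7,14,13,20,19,18,11]
j→6, i→7; i≥j, return j=6. a = [4,1,3,2,5,8,7,14,13,20,19,18,11]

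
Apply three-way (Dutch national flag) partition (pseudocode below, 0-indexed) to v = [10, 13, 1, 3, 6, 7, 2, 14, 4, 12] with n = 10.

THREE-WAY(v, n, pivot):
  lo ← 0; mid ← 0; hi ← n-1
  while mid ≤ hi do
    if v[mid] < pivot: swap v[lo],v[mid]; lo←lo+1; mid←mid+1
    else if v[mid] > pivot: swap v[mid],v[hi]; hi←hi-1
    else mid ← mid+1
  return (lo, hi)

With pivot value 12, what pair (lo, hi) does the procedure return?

pivot = 12; lo=0, mid=0, hi=9
v[mid]=10<12: swap v[0],v[0]; lo=1,mid=1 → [10, 13, 1, 3, 6, 7, 2, 14, 4, 12]
v[mid]=13>12: swap v[1],v[9]; hi=8 → [10, 12, 1, 3, 6, 7, 2, 14, 4, 13]
v[mid]=12=12: mid=2
v[mid]=1<12: swap v[1],v[2]; lo=2,mid=3 → [10, 1, 12, 3, 6, 7, 2, 14, 4, 13]
v[mid]=3<12: swap v[2],v[3]; lo=3,mid=4 → [10, 1, 3, 12, 6, 7, 2, 14, 4, 13]
v[mid]=6<12: swap v[3],v[4]; lo=4,mid=5 → [10, 1, 3, 6, 12, 7, 2, 14, 4, 13]
v[mid]=7<12: swap v[4],v[5]; lo=5,mid=6 → [10, 1, 3, 6, 7, 12, 2, 14, 4, 13]
v[mid]=2<12: swap v[5],v[6]; lo=6,mid=7 → [10, 1, 3, 6, 7, 2, 12, 14, 4, 13]
v[mid]=14>12: swap v[7],v[8]; hi=7 → [10, 1, 3, 6, 7, 2, 12, 4, 14, 13]
v[mid]=4<12: swap v[6],v[7]; lo=7,mid=8 → [10, 1, 3, 6, 7, 2, 4, 12, 14, 13]
end: lo=7, hi=7; v = [10, 1, 3, 6, 7, 2, 4, 12, 14, 13]

(7, 7)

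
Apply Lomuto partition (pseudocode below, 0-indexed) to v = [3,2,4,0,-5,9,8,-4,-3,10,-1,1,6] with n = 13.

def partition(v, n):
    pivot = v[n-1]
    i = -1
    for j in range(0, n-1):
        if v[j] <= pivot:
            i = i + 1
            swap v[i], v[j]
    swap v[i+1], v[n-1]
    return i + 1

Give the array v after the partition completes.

[3,2,4,0,-5,-4,-3,-1,1,6,9,8,10]

pivot = v[12] = 6; i = -1
j=0: v[0]=3 ≤ 6 → i=0, swap v[0],v[0] (no change) → [3,2,4,0,-5,9,8,-4,-3,10,-1,1,6]
j=1: v[1]=2 ≤ 6 → i=1, swap v[1],v[1] (no change) → [3,2,4,0,-5,9,8,-4,-3,10,-1,1,6]
j=2: v[2]=4 ≤ 6 → i=2, swap v[2],v[2] (no change) → [3,2,4,0,-5,9,8,-4,-3,10,-1,1,6]
j=3: v[3]=0 ≤ 6 → i=3, swap v[3],v[3] (no change) → [3,2,4,0,-5,9,8,-4,-3,10,-1,1,6]
j=4: v[4]=-5 ≤ 6 → i=4, swap v[4],v[4] (no change) → [3,2,4,0,-5,9,8,-4,-3,10,-1,1,6]
j=5: v[5]=9 > 6 → no swap
j=6: v[6]=8 > 6 → no swap
j=7: v[7]=-4 ≤ 6 → i=5, swap v[5],v[7] → [3,2,4,0,-5,-4,8,9,-3,10,-1,1,6]
j=8: v[8]=-3 ≤ 6 → i=6, swap v[6],v[8] → [3,2,4,0,-5,-4,-3,9,8,10,-1,1,6]
j=9: v[9]=10 > 6 → no swap
j=10: v[10]=-1 ≤ 6 → i=7, swap v[7],v[10] → [3,2,4,0,-5,-4,-3,-1,8,10,9,1,6]
j=11: v[11]=1 ≤ 6 → i=8, swap v[8],v[11] → [3,2,4,0,-5,-4,-3,-1,1,10,9,8,6]
final swap v[9],v[12] → [3,2,4,0,-5,-4,-3,-1,1,6,9,8,10]; return 9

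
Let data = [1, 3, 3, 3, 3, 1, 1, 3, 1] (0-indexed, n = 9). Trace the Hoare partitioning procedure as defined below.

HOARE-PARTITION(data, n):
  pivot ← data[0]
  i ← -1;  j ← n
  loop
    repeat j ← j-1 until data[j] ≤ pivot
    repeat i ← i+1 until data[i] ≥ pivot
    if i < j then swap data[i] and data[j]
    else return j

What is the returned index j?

2

pivot=1
j stops at 8 (1), i stops at 0 (1); swap ⇒ [1, 3, 3, 3, 3, 1, 1, 3, 1]
j stops at 6 (1), i stops at 1 (3); swap ⇒ [1, 1, 3, 3, 3, 1, 3, 3, 1]
j stops at 5 (1), i stops at 2 (3); swap ⇒ [1, 1, 1, 3, 3, 3, 3, 3, 1]
j stops at 2, i stops at 3; i≥j ⇒ return 2. data=[1, 1, 1, 3, 3, 3, 3, 3, 1]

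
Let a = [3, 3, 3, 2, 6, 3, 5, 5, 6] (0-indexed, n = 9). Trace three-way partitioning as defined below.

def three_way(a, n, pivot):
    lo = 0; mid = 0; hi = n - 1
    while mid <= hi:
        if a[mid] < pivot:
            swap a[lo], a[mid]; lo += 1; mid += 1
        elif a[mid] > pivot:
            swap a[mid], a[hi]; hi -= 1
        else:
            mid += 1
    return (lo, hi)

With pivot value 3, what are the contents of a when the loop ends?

pivot = 3; lo=0, mid=0, hi=8
a[mid]=3=3: mid=1
a[mid]=3=3: mid=2
a[mid]=3=3: mid=3
a[mid]=2<3: swap a[0],a[3]; lo=1,mid=4 → [2, 3, 3, 3, 6, 3, 5, 5, 6]
a[mid]=6>3: swap a[4],a[8]; hi=7 → [2, 3, 3, 3, 6, 3, 5, 5, 6]
a[mid]=6>3: swap a[4],a[7]; hi=6 → [2, 3, 3, 3, 5, 3, 5, 6, 6]
a[mid]=5>3: swap a[4],a[6]; hi=5 → [2, 3, 3, 3, 5, 3, 5, 6, 6]
a[mid]=5>3: swap a[4],a[5]; hi=4 → [2, 3, 3, 3, 3, 5, 5, 6, 6]
a[mid]=3=3: mid=5
end: lo=1, hi=4; a = [2, 3, 3, 3, 3, 5, 5, 6, 6]

[2, 3, 3, 3, 3, 5, 5, 6, 6]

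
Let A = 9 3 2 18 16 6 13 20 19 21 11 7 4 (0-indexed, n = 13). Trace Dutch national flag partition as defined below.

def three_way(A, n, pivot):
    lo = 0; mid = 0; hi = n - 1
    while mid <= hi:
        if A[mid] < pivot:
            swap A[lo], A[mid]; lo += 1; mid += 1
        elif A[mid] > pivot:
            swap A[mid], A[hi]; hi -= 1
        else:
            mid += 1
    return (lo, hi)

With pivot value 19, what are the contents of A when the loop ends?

9 3 2 18 16 6 13 4 7 11 19 21 20

pivot = 19; lo=0, mid=0, hi=12
A[mid]=9<19: swap A[0],A[0]; lo=1,mid=1 → 9 3 2 18 16 6 13 20 19 21 11 7 4
A[mid]=3<19: swap A[1],A[1]; lo=2,mid=2 → 9 3 2 18 16 6 13 20 19 21 11 7 4
A[mid]=2<19: swap A[2],A[2]; lo=3,mid=3 → 9 3 2 18 16 6 13 20 19 21 11 7 4
A[mid]=18<19: swap A[3],A[3]; lo=4,mid=4 → 9 3 2 18 16 6 13 20 19 21 11 7 4
A[mid]=16<19: swap A[4],A[4]; lo=5,mid=5 → 9 3 2 18 16 6 13 20 19 21 11 7 4
A[mid]=6<19: swap A[5],A[5]; lo=6,mid=6 → 9 3 2 18 16 6 13 20 19 21 11 7 4
A[mid]=13<19: swap A[6],A[6]; lo=7,mid=7 → 9 3 2 18 16 6 13 20 19 21 11 7 4
A[mid]=20>19: swap A[7],A[12]; hi=11 → 9 3 2 18 16 6 13 4 19 21 11 7 20
A[mid]=4<19: swap A[7],A[7]; lo=8,mid=8 → 9 3 2 18 16 6 13 4 19 21 11 7 20
A[mid]=19=19: mid=9
A[mid]=21>19: swap A[9],A[11]; hi=10 → 9 3 2 18 16 6 13 4 19 7 11 21 20
A[mid]=7<19: swap A[8],A[9]; lo=9,mid=10 → 9 3 2 18 16 6 13 4 7 19 11 21 20
A[mid]=11<19: swap A[9],A[10]; lo=10,mid=11 → 9 3 2 18 16 6 13 4 7 11 19 21 20
end: lo=10, hi=10; A = 9 3 2 18 16 6 13 4 7 11 19 21 20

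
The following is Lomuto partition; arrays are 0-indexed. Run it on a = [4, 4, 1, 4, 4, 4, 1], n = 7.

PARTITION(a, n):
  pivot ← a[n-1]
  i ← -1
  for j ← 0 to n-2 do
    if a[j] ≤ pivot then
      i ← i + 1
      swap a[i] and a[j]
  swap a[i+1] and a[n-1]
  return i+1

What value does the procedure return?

1

pivot=1, i=-1
j=0: 4>1, skip
j=1: 4>1, skip
j=2: 1≤1, i=0, swap(0,2) ⇒ [1, 4, 4, 4, 4, 4, 1]
j=3: 4>1, skip
j=4: 4>1, skip
j=5: 4>1, skip
swap(1,6) ⇒ [1, 1, 4, 4, 4, 4, 4]; return 1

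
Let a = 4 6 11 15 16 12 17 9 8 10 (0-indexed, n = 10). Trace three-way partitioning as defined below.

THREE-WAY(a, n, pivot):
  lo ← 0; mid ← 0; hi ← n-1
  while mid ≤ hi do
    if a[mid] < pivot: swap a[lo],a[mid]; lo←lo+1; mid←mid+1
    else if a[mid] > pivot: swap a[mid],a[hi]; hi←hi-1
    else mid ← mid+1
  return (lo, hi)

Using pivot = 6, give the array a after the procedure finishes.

4 6 15 16 12 17 9 8 10 11

lo=0 mid=0 hi=9
4<6: swap(0,0), lo=1 mid=1 ⇒ 4 6 11 15 16 12 17 9 8 10
6=6: mid=2
11>6: swap(2,9), hi=8 ⇒ 4 6 10 15 16 12 17 9 8 11
10>6: swap(2,8), hi=7 ⇒ 4 6 8 15 16 12 17 9 10 11
8>6: swap(2,7), hi=6 ⇒ 4 6 9 15 16 12 17 8 10 11
9>6: swap(2,6), hi=5 ⇒ 4 6 17 15 16 12 9 8 10 11
17>6: swap(2,5), hi=4 ⇒ 4 6 12 15 16 17 9 8 10 11
12>6: swap(2,4), hi=3 ⇒ 4 6 16 15 12 17 9 8 10 11
16>6: swap(2,3), hi=2 ⇒ 4 6 15 16 12 17 9 8 10 11
15>6: swap(2,2), hi=1 ⇒ 4 6 15 16 12 17 9 8 10 11
done. lo=1 hi=1; a=4 6 15 16 12 17 9 8 10 11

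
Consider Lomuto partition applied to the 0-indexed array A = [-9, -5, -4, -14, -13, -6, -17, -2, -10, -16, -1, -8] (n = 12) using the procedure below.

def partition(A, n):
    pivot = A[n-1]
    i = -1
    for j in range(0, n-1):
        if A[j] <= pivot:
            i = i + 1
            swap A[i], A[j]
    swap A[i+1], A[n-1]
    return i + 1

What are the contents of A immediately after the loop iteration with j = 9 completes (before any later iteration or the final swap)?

pivot=-8, i=-1
j=0: -9≤-8, i=0, swap(0,0) ⇒ [-9, -5, -4, -14, -13, -6, -17, -2, -10, -16, -1, -8]
j=1: -5>-8, skip
j=2: -4>-8, skip
j=3: -14≤-8, i=1, swap(1,3) ⇒ [-9, -14, -4, -5, -13, -6, -17, -2, -10, -16, -1, -8]
j=4: -13≤-8, i=2, swap(2,4) ⇒ [-9, -14, -13, -5, -4, -6, -17, -2, -10, -16, -1, -8]
j=5: -6>-8, skip
j=6: -17≤-8, i=3, swap(3,6) ⇒ [-9, -14, -13, -17, -4, -6, -5, -2, -10, -16, -1, -8]
j=7: -2>-8, skip
j=8: -10≤-8, i=4, swap(4,8) ⇒ [-9, -14, -13, -17, -10, -6, -5, -2, -4, -16, -1, -8]
j=9: -16≤-8, i=5, swap(5,9) ⇒ [-9, -14, -13, -17, -10, -16, -5, -2, -4, -6, -1, -8]
(after j=9) A = [-9, -14, -13, -17, -10, -16, -5, -2, -4, -6, -1, -8]

[-9, -14, -13, -17, -10, -16, -5, -2, -4, -6, -1, -8]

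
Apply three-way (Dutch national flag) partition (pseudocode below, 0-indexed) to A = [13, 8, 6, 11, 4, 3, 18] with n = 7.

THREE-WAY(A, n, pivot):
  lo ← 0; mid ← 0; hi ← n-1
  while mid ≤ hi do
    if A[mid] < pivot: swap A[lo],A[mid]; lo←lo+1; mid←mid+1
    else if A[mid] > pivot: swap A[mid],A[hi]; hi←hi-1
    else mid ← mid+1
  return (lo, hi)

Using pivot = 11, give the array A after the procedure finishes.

[3, 8, 6, 4, 11, 18, 13]

pivot = 11; lo=0, mid=0, hi=6
A[mid]=13>11: swap A[0],A[6]; hi=5 → [18, 8, 6, 11, 4, 3, 13]
A[mid]=18>11: swap A[0],A[5]; hi=4 → [3, 8, 6, 11, 4, 18, 13]
A[mid]=3<11: swap A[0],A[0]; lo=1,mid=1 → [3, 8, 6, 11, 4, 18, 13]
A[mid]=8<11: swap A[1],A[1]; lo=2,mid=2 → [3, 8, 6, 11, 4, 18, 13]
A[mid]=6<11: swap A[2],A[2]; lo=3,mid=3 → [3, 8, 6, 11, 4, 18, 13]
A[mid]=11=11: mid=4
A[mid]=4<11: swap A[3],A[4]; lo=4,mid=5 → [3, 8, 6, 4, 11, 18, 13]
end: lo=4, hi=4; A = [3, 8, 6, 4, 11, 18, 13]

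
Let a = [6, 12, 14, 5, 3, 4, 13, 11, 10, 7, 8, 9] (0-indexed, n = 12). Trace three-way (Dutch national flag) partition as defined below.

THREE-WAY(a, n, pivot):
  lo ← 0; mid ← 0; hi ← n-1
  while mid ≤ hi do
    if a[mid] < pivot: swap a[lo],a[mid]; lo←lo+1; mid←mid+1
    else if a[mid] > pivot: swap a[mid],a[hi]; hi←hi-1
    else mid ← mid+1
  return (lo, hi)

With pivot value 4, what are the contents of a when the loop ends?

lo=0 mid=0 hi=11
6>4: swap(0,11), hi=10 ⇒ [9, 12, 14, 5, 3, 4, 13, 11, 10, 7, 8, 6]
9>4: swap(0,10), hi=9 ⇒ [8, 12, 14, 5, 3, 4, 13, 11, 10, 7, 9, 6]
8>4: swap(0,9), hi=8 ⇒ [7, 12, 14, 5, 3, 4, 13, 11, 10, 8, 9, 6]
7>4: swap(0,8), hi=7 ⇒ [10, 12, 14, 5, 3, 4, 13, 11, 7, 8, 9, 6]
10>4: swap(0,7), hi=6 ⇒ [11, 12, 14, 5, 3, 4, 13, 10, 7, 8, 9, 6]
11>4: swap(0,6), hi=5 ⇒ [13, 12, 14, 5, 3, 4, 11, 10, 7, 8, 9, 6]
13>4: swap(0,5), hi=4 ⇒ [4, 12, 14, 5, 3, 13, 11, 10, 7, 8, 9, 6]
4=4: mid=1
12>4: swap(1,4), hi=3 ⇒ [4, 3, 14, 5, 12, 13, 11, 10, 7, 8, 9, 6]
3<4: swap(0,1), lo=1 mid=2 ⇒ [3, 4, 14, 5, 12, 13, 11, 10, 7, 8, 9, 6]
14>4: swap(2,3), hi=2 ⇒ [3, 4, 5, 14, 12, 13, 11, 10, 7, 8, 9, 6]
5>4: swap(2,2), hi=1 ⇒ [3, 4, 5, 14, 12, 13, 11, 10, 7, 8, 9, 6]
done. lo=1 hi=1; a=[3, 4, 5, 14, 12, 13, 11, 10, 7, 8, 9, 6]

[3, 4, 5, 14, 12, 13, 11, 10, 7, 8, 9, 6]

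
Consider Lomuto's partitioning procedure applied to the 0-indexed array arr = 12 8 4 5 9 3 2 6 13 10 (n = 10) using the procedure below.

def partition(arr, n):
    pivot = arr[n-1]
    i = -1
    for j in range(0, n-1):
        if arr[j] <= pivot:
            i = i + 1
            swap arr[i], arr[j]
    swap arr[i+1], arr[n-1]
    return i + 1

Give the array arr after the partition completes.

8 4 5 9 3 2 6 10 13 12

pivot=10, i=-1
j=0: 12>10, skip
j=1: 8≤10, i=0, swap(0,1) ⇒ 8 12 4 5 9 3 2 6 13 10
j=2: 4≤10, i=1, swap(1,2) ⇒ 8 4 12 5 9 3 2 6 13 10
j=3: 5≤10, i=2, swap(2,3) ⇒ 8 4 5 12 9 3 2 6 13 10
j=4: 9≤10, i=3, swap(3,4) ⇒ 8 4 5 9 12 3 2 6 13 10
j=5: 3≤10, i=4, swap(4,5) ⇒ 8 4 5 9 3 12 2 6 13 10
j=6: 2≤10, i=5, swap(5,6) ⇒ 8 4 5 9 3 2 12 6 13 10
j=7: 6≤10, i=6, swap(6,7) ⇒ 8 4 5 9 3 2 6 12 13 10
j=8: 13>10, skip
swap(7,9) ⇒ 8 4 5 9 3 2 6 10 13 12; return 7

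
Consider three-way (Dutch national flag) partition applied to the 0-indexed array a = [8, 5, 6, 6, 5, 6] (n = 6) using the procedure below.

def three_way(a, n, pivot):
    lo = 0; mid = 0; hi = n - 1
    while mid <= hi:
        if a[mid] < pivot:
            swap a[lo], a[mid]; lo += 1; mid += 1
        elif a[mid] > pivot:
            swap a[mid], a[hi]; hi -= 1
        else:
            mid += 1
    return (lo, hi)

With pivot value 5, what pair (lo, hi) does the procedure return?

pivot = 5; lo=0, mid=0, hi=5
a[mid]=8>5: swap a[0],a[5]; hi=4 → [6, 5, 6, 6, 5, 8]
a[mid]=6>5: swap a[0],a[4]; hi=3 → [5, 5, 6, 6, 6, 8]
a[mid]=5=5: mid=1
a[mid]=5=5: mid=2
a[mid]=6>5: swap a[2],a[3]; hi=2 → [5, 5, 6, 6, 6, 8]
a[mid]=6>5: swap a[2],a[2]; hi=1 → [5, 5, 6, 6, 6, 8]
end: lo=0, hi=1; a = [5, 5, 6, 6, 6, 8]

(0, 1)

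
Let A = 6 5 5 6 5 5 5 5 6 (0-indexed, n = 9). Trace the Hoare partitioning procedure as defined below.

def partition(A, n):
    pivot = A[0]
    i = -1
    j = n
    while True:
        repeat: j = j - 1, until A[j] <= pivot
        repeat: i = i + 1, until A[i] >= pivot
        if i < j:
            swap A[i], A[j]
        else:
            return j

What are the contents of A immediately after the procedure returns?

pivot=6
j stops at 8 (6), i stops at 0 (6); swap ⇒ 6 5 5 6 5 5 5 5 6
j stops at 7 (5), i stops at 3 (6); swap ⇒ 6 5 5 5 5 5 5 6 6
j stops at 6, i stops at 7; i≥j ⇒ return 6. A=6 5 5 5 5 5 5 6 6

6 5 5 5 5 5 5 6 6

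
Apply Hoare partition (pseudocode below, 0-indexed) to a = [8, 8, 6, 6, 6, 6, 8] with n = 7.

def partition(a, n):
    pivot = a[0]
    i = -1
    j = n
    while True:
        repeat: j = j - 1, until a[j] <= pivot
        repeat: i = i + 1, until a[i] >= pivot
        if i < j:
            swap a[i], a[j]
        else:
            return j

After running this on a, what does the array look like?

pivot=8
j stops at 6 (8), i stops at 0 (8); swap ⇒ [8, 8, 6, 6, 6, 6, 8]
j stops at 5 (6), i stops at 1 (8); swap ⇒ [8, 6, 6, 6, 6, 8, 8]
j stops at 4, i stops at 5; i≥j ⇒ return 4. a=[8, 6, 6, 6, 6, 8, 8]

[8, 6, 6, 6, 6, 8, 8]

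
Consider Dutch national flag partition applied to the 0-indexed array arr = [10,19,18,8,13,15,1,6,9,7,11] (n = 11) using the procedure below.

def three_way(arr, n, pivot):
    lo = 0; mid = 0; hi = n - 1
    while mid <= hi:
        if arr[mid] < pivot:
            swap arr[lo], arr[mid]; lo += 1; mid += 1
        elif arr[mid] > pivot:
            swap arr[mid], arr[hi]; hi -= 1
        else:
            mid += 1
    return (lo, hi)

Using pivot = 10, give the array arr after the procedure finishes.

pivot = 10; lo=0, mid=0, hi=10
arr[mid]=10=10: mid=1
arr[mid]=19>10: swap arr[1],arr[10]; hi=9 → [10,11,18,8,13,15,1,6,9,7,19]
arr[mid]=11>10: swap arr[1],arr[9]; hi=8 → [10,7,18,8,13,15,1,6,9,11,19]
arr[mid]=7<10: swap arr[0],arr[1]; lo=1,mid=2 → [7,10,18,8,13,15,1,6,9,11,19]
arr[mid]=18>10: swap arr[2],arr[8]; hi=7 → [7,10,9,8,13,15,1,6,18,11,19]
arr[mid]=9<10: swap arr[1],arr[2]; lo=2,mid=3 → [7,9,10,8,13,15,1,6,18,11,19]
arr[mid]=8<10: swap arr[2],arr[3]; lo=3,mid=4 → [7,9,8,10,13,15,1,6,18,11,19]
arr[mid]=13>10: swap arr[4],arr[7]; hi=6 → [7,9,8,10,6,15,1,13,18,11,19]
arr[mid]=6<10: swap arr[3],arr[4]; lo=4,mid=5 → [7,9,8,6,10,15,1,13,18,11,19]
arr[mid]=15>10: swap arr[5],arr[6]; hi=5 → [7,9,8,6,10,1,15,13,18,11,19]
arr[mid]=1<10: swap arr[4],arr[5]; lo=5,mid=6 → [7,9,8,6,1,10,15,13,18,11,19]
end: lo=5, hi=5; arr = [7,9,8,6,1,10,15,13,18,11,19]

[7,9,8,6,1,10,15,13,18,11,19]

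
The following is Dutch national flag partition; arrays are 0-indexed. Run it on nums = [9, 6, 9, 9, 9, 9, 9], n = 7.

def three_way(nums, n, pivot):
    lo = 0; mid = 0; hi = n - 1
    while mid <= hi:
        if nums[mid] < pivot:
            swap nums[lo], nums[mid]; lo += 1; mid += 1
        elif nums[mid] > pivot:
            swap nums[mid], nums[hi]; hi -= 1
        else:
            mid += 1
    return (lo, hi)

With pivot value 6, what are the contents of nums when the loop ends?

pivot = 6; lo=0, mid=0, hi=6
nums[mid]=9>6: swap nums[0],nums[6]; hi=5 → [9, 6, 9, 9, 9, 9, 9]
nums[mid]=9>6: swap nums[0],nums[5]; hi=4 → [9, 6, 9, 9, 9, 9, 9]
nums[mid]=9>6: swap nums[0],nums[4]; hi=3 → [9, 6, 9, 9, 9, 9, 9]
nums[mid]=9>6: swap nums[0],nums[3]; hi=2 → [9, 6, 9, 9, 9, 9, 9]
nums[mid]=9>6: swap nums[0],nums[2]; hi=1 → [9, 6, 9, 9, 9, 9, 9]
nums[mid]=9>6: swap nums[0],nums[1]; hi=0 → [6, 9, 9, 9, 9, 9, 9]
nums[mid]=6=6: mid=1
end: lo=0, hi=0; nums = [6, 9, 9, 9, 9, 9, 9]

[6, 9, 9, 9, 9, 9, 9]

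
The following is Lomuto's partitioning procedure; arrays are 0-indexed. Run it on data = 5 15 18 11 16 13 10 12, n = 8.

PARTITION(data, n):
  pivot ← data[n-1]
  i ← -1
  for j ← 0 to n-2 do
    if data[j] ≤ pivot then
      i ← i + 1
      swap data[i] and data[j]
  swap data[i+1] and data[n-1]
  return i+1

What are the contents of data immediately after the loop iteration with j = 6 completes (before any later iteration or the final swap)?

5 11 10 15 16 13 18 12

pivot=12, i=-1
j=0: 5≤12, i=0, swap(0,0) ⇒ 5 15 18 11 16 13 10 12
j=1: 15>12, skip
j=2: 18>12, skip
j=3: 11≤12, i=1, swap(1,3) ⇒ 5 11 18 15 16 13 10 12
j=4: 16>12, skip
j=5: 13>12, skip
j=6: 10≤12, i=2, swap(2,6) ⇒ 5 11 10 15 16 13 18 12
(after j=6) data = 5 11 10 15 16 13 18 12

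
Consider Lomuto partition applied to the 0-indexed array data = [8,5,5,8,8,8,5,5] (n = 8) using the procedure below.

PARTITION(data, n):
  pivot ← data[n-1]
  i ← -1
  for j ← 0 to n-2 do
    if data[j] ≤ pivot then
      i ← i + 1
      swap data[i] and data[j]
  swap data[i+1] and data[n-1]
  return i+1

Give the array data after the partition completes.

pivot=5, i=-1
j=0: 8>5, skip
j=1: 5≤5, i=0, swap(0,1) ⇒ [5,8,5,8,8,8,5,5]
j=2: 5≤5, i=1, swap(1,2) ⇒ [5,5,8,8,8,8,5,5]
j=3: 8>5, skip
j=4: 8>5, skip
j=5: 8>5, skip
j=6: 5≤5, i=2, swap(2,6) ⇒ [5,5,5,8,8,8,8,5]
swap(3,7) ⇒ [5,5,5,5,8,8,8,8]; return 3

[5,5,5,5,8,8,8,8]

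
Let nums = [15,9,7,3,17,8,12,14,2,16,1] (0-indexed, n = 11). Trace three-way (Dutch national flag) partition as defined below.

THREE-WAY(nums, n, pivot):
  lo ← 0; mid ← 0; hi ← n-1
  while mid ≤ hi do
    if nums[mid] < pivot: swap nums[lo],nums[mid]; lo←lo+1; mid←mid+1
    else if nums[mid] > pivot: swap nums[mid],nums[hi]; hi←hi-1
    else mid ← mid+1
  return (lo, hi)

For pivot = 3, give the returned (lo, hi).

pivot = 3; lo=0, mid=0, hi=10
nums[mid]=15>3: swap nums[0],nums[10]; hi=9 → [1,9,7,3,17,8,12,14,2,16,15]
nums[mid]=1<3: swap nums[0],nums[0]; lo=1,mid=1 → [1,9,7,3,17,8,12,14,2,16,15]
nums[mid]=9>3: swap nums[1],nums[9]; hi=8 → [1,16,7,3,17,8,12,14,2,9,15]
nums[mid]=16>3: swap nums[1],nums[8]; hi=7 → [1,2,7,3,17,8,12,14,16,9,15]
nums[mid]=2<3: swap nums[1],nums[1]; lo=2,mid=2 → [1,2,7,3,17,8,12,14,16,9,15]
nums[mid]=7>3: swap nums[2],nums[7]; hi=6 → [1,2,14,3,17,8,12,7,16,9,15]
nums[mid]=14>3: swap nums[2],nums[6]; hi=5 → [1,2,12,3,17,8,14,7,16,9,15]
nums[mid]=12>3: swap nums[2],nums[5]; hi=4 → [1,2,8,3,17,12,14,7,16,9,15]
nums[mid]=8>3: swap nums[2],nums[4]; hi=3 → [1,2,17,3,8,12,14,7,16,9,15]
nums[mid]=17>3: swap nums[2],nums[3]; hi=2 → [1,2,3,17,8,12,14,7,16,9,15]
nums[mid]=3=3: mid=3
end: lo=2, hi=2; nums = [1,2,3,17,8,12,14,7,16,9,15]

(2, 2)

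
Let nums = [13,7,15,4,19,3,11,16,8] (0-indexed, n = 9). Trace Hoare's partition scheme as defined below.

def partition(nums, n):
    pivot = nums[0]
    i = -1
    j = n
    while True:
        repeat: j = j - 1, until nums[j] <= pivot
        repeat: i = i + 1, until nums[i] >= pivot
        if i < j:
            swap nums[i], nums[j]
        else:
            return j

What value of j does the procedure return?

pivot = nums[0] = 13; i = -1, j = 9
j→8 (nums[8]=8≤13), i→0 (nums[0]=13≥13); i<j, swap → [8,7,15,4,19,3,11,16,13]
j→6 (nums[6]=11≤13), i→2 (nums[2]=15≥13); i<j, swap → [8,7,11,4,19,3,15,16,13]
j→5 (nums[5]=3≤13), i→4 (nums[4]=19≥13); i<j, swap → [8,7,11,4,3,19,15,16,13]
j→4, i→5; i≥j, return j=4. nums = [8,7,11,4,3,19,15,16,13]

4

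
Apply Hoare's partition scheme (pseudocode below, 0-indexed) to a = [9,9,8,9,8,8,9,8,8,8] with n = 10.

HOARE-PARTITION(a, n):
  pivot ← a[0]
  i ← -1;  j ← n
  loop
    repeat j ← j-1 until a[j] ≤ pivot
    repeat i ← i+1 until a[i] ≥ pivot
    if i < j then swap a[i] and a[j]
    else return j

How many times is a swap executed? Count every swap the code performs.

3

pivot = a[0] = 9; i = -1, j = 10
j→9 (a[9]=8≤9), i→0 (a[0]=9≥9); i<j, swap → [8,9,8,9,8,8,9,8,8,9]
j→8 (a[8]=8≤9), i→1 (a[1]=9≥9); i<j, swap → [8,8,8,9,8,8,9,8,9,9]
j→7 (a[7]=8≤9), i→3 (a[3]=9≥9); i<j, swap → [8,8,8,8,8,8,9,9,9,9]
j→6, i→6; i≥j, return j=6. a = [8,8,8,8,8,8,9,9,9,9]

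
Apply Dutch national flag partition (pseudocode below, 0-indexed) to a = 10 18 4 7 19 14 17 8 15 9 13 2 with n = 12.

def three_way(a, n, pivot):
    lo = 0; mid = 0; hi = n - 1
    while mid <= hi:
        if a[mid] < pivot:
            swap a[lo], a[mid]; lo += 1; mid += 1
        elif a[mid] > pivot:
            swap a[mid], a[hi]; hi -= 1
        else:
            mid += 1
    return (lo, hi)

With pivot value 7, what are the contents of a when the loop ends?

2 4 7 19 14 17 8 15 9 13 18 10

lo=0 mid=0 hi=11
10>7: swap(0,11), hi=10 ⇒ 2 18 4 7 19 14 17 8 15 9 13 10
2<7: swap(0,0), lo=1 mid=1 ⇒ 2 18 4 7 19 14 17 8 15 9 13 10
18>7: swap(1,10), hi=9 ⇒ 2 13 4 7 19 14 17 8 15 9 18 10
13>7: swap(1,9), hi=8 ⇒ 2 9 4 7 19 14 17 8 15 13 18 10
9>7: swap(1,8), hi=7 ⇒ 2 15 4 7 19 14 17 8 9 13 18 10
15>7: swap(1,7), hi=6 ⇒ 2 8 4 7 19 14 17 15 9 13 18 10
8>7: swap(1,6), hi=5 ⇒ 2 17 4 7 19 14 8 15 9 13 18 10
17>7: swap(1,5), hi=4 ⇒ 2 14 4 7 19 17 8 15 9 13 18 10
14>7: swap(1,4), hi=3 ⇒ 2 19 4 7 14 17 8 15 9 13 18 10
19>7: swap(1,3), hi=2 ⇒ 2 7 4 19 14 17 8 15 9 13 18 10
7=7: mid=2
4<7: swap(1,2), lo=2 mid=3 ⇒ 2 4 7 19 14 17 8 15 9 13 18 10
done. lo=2 hi=2; a=2 4 7 19 14 17 8 15 9 13 18 10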